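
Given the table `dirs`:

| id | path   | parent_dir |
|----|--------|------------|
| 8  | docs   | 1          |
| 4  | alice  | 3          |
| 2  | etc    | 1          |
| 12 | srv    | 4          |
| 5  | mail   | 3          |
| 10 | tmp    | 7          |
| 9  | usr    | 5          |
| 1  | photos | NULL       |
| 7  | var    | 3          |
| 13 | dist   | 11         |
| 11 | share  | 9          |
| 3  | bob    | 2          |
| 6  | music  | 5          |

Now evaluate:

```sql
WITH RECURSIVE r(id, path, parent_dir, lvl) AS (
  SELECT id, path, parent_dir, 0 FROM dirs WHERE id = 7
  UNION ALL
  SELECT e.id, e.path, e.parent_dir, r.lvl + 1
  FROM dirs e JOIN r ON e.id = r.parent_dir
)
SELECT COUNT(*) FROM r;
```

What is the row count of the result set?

Base: id=7 (var), parent_dir=3, lvl 0.
Iteration 1: join on id=3 -> bob (id 3, parent_dir=2, lvl 1).
Iteration 2: join on id=2 -> etc (id 2, parent_dir=1, lvl 2).
Iteration 3: join on id=1 -> photos (id 1, parent_dir=NULL, lvl 3).
Iteration 4: parent_dir is NULL; no match; recursion stops.
Total rows emitted: 4.

4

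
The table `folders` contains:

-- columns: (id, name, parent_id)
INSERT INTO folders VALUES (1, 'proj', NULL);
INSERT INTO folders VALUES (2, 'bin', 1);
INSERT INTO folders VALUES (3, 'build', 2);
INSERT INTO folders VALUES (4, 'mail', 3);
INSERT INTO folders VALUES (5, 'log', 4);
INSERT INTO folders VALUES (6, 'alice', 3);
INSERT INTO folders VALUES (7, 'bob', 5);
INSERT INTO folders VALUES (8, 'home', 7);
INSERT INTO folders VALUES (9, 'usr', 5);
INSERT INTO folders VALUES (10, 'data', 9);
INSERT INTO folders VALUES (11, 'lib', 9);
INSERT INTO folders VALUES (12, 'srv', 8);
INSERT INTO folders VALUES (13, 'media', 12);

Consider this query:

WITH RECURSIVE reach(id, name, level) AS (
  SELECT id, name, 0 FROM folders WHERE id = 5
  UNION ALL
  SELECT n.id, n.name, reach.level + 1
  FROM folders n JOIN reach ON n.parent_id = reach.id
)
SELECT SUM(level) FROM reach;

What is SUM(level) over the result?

15

Base: id=5 (log) at level 0.
Iteration 1: rows with parent_id in {5} -> bob (id 7, level 1), usr (id 9, level 1).
Iteration 2: rows with parent_id in {7,9} -> home (id 8, level 2), data (id 10, level 2), lib (id 11, level 2).
Iteration 3: rows with parent_id in {8,10,11} -> srv (id 12, level 3).
Iteration 4: rows with parent_id in {12} -> media (id 13, level 4).
Iteration 5: no rows with parent_id in {13}; recursion stops.
SUM(level) = 0 + 1 + 1 + 2 + 2 + 2 + 3 + 4 = 15.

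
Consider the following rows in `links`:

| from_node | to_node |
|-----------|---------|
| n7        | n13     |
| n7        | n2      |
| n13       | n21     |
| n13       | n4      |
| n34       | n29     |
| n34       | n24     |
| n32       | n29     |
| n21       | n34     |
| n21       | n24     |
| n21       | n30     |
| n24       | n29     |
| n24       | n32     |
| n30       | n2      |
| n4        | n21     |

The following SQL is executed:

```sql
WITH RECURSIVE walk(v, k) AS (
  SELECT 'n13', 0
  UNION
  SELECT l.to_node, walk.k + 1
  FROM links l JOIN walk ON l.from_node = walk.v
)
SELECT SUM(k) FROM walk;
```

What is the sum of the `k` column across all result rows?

60

Base: (n13, k=0).
Iteration 1: edges from {n13} -> (n21, k=1), (n4, k=1).
Iteration 2: edges from {n21,n4} -> (n21, k=2), (n24, k=2), (n30, k=2), (n34, k=2).
Iteration 3: edges from {n21,n24,n30,n34} -> (n2, k=3), (n24, k=3), (n29, k=3), (n30, k=3), (n32, k=3), (n34, k=3). [UNION drops 2 duplicate row(s)]
Iteration 4: edges from {n2,n24,n29,n30,n32,n34} -> (n2, k=4), (n24, k=4), (n29, k=4), (n32, k=4). [UNION drops 2 duplicate row(s)]
Iteration 5: edges from {n2,n24,n29,n32} -> (n29, k=5), (n32, k=5). [UNION drops 1 duplicate row(s)]
Iteration 6: edges from {n29,n32} -> (n29, k=6).
Iteration 7: no outgoing edges from {n29}; recursion stops.
SUM(k) = 0 + 1 + 1 + 2 + 2 + 2 + 2 + 3 + 3 + 3 + 3 + 3 + 3 + 4 + ... (20 terms) = 60.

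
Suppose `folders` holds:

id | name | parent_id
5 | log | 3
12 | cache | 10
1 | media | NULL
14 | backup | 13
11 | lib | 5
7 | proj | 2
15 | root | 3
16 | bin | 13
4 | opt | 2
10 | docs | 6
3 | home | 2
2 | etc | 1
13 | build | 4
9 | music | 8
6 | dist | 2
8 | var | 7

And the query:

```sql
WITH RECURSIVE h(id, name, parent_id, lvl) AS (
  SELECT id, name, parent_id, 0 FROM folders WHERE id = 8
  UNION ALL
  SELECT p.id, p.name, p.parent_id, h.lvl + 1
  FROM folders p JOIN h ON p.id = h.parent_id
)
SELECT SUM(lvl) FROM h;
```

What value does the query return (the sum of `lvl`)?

Base: id=8 (var), parent_id=7, lvl 0.
Iteration 1: join on id=7 -> proj (id 7, parent_id=2, lvl 1).
Iteration 2: join on id=2 -> etc (id 2, parent_id=1, lvl 2).
Iteration 3: join on id=1 -> media (id 1, parent_id=NULL, lvl 3).
Iteration 4: parent_id is NULL; no match; recursion stops.
SUM(lvl) = 0 + 1 + 2 + 3 = 6.

6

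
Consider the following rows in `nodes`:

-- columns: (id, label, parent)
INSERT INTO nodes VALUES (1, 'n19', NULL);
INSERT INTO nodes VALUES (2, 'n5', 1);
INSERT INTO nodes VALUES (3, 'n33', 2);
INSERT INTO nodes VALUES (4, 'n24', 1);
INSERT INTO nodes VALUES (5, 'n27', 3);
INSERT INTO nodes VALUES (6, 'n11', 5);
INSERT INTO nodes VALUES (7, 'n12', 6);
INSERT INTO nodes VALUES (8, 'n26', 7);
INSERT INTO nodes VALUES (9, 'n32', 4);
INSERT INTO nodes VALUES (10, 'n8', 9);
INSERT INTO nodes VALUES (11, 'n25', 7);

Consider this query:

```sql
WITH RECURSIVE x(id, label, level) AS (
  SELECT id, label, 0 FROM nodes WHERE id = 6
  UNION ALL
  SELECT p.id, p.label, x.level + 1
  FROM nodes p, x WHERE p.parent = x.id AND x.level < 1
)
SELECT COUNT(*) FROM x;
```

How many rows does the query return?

2

Base: id=6 (n11) at level 0.
Iteration 1: rows with parent in {6} -> n12 (id 7, level 1).
Iteration 2: level < 1 fails for all current rows; recursion stops.
Total rows emitted: 2.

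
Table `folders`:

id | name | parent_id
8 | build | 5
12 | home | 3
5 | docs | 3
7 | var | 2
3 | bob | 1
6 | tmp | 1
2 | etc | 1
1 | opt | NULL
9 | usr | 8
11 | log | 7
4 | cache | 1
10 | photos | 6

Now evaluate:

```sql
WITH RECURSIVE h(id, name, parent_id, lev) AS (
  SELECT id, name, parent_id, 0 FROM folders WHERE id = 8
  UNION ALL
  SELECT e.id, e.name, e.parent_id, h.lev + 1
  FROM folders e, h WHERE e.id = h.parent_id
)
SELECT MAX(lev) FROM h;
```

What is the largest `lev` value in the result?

Base: id=8 (build), parent_id=5, lev 0.
Iteration 1: join on id=5 -> docs (id 5, parent_id=3, lev 1).
Iteration 2: join on id=3 -> bob (id 3, parent_id=1, lev 2).
Iteration 3: join on id=1 -> opt (id 1, parent_id=NULL, lev 3).
Iteration 4: parent_id is NULL; no match; recursion stops.
lev values: 0, 1, 2, 3; the maximum is 3.

3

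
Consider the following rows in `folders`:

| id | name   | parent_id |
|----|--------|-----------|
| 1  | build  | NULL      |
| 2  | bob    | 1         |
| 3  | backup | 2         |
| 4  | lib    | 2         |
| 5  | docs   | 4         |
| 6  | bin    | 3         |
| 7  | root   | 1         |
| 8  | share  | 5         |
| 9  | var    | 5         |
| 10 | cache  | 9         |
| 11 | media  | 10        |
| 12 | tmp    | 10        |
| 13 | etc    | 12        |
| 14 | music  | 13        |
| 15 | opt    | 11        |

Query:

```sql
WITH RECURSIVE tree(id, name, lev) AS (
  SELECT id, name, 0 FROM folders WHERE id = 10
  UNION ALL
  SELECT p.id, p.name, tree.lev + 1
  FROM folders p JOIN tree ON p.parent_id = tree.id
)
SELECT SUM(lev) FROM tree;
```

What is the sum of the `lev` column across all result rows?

Base: id=10 (cache) at lev 0.
Iteration 1: rows with parent_id in {10} -> media (id 11, lev 1), tmp (id 12, lev 1).
Iteration 2: rows with parent_id in {11,12} -> etc (id 13, lev 2), opt (id 15, lev 2).
Iteration 3: rows with parent_id in {13,15} -> music (id 14, lev 3).
Iteration 4: no rows with parent_id in {14}; recursion stops.
SUM(lev) = 0 + 1 + 1 + 2 + 2 + 3 = 9.

9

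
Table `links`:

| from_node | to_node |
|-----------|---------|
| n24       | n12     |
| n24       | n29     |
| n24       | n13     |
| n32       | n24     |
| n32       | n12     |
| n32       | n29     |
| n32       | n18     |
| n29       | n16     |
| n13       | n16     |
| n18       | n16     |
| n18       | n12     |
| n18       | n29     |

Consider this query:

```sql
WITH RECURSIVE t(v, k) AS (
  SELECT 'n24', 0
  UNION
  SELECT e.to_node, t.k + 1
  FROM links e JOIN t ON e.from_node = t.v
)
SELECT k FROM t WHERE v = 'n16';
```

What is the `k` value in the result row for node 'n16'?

2

Base: (n24, k=0).
Iteration 1: edges from {n24} -> (n12, k=1), (n13, k=1), (n29, k=1).
Iteration 2: edges from {n12,n13,n29} -> (n16, k=2). [UNION drops 1 duplicate row(s)]
Iteration 3: no outgoing edges from {n16}; recursion stops.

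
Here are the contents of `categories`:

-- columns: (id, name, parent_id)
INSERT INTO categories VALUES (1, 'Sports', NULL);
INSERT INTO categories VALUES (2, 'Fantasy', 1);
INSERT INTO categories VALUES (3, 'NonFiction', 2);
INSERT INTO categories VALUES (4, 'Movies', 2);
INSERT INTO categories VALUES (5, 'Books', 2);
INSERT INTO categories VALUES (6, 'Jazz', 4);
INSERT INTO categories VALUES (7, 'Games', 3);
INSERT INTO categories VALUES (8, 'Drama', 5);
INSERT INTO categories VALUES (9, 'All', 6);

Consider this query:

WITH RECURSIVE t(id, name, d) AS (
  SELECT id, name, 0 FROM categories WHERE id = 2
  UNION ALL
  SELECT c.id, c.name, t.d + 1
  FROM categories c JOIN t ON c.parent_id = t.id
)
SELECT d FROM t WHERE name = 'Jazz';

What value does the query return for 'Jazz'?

Base: id=2 (Fantasy) at d 0.
Iteration 1: rows with parent_id in {2} -> NonFiction (id 3, d 1), Movies (id 4, d 1), Books (id 5, d 1).
Iteration 2: rows with parent_id in {3,4,5} -> Jazz (id 6, d 2), Games (id 7, d 2), Drama (id 8, d 2).
Iteration 3: rows with parent_id in {6,7,8} -> All (id 9, d 3).
Iteration 4: no rows with parent_id in {9}; recursion stops.

2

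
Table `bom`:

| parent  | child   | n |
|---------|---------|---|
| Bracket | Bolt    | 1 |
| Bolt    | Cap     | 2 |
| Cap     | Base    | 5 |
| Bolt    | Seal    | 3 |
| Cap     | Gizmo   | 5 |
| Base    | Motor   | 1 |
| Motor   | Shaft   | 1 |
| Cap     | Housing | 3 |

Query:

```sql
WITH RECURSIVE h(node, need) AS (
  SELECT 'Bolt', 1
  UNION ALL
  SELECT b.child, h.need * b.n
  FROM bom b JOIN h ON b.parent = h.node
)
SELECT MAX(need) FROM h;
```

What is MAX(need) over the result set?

10

Base: (Bolt, need=1).
Iteration 1: components of {Bolt} -> Cap = 1*2 = 2, Seal = 1*3 = 3.
Iteration 2: components of {Cap,Seal} -> Base = 2*5 = 10, Gizmo = 2*5 = 10, Housing = 2*3 = 6.
Iteration 3: components of {Base,Gizmo,Housing} -> Motor = 10*1 = 10.
Iteration 4: components of {Motor} -> Shaft = 10*1 = 10.
Iteration 5: no further components; recursion stops.
need values: 1, 2, 3, 10, 10, 6, 10, 10; the maximum is 10.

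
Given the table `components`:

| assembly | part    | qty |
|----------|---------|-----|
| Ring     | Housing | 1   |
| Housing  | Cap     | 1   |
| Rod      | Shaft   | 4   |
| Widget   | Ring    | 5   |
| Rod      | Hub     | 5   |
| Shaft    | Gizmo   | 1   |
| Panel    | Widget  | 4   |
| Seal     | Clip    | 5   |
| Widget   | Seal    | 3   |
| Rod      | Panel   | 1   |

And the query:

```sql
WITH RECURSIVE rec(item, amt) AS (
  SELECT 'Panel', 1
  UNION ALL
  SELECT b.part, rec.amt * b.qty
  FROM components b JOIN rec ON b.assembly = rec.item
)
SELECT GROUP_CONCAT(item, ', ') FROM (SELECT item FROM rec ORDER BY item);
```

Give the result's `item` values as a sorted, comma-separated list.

Base: (Panel, amt=1).
Iteration 1: components of {Panel} -> Widget = 1*4 = 4.
Iteration 2: components of {Widget} -> Ring = 4*5 = 20, Seal = 4*3 = 12.
Iteration 3: components of {Ring,Seal} -> Clip = 12*5 = 60, Housing = 20*1 = 20.
Iteration 4: components of {Clip,Housing} -> Cap = 20*1 = 20.
Iteration 5: no further components; recursion stops.

Cap, Clip, Housing, Panel, Ring, Seal, Widget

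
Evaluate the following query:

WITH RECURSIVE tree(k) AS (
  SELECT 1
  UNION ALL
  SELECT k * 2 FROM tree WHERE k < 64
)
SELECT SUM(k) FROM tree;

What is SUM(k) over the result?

Base: k=1.
Iteration 1: 1 < 64 holds -> k = 1 * 2 = 2.
Iteration 2: 2 < 64 holds -> k = 2 * 2 = 4.
Iteration 3: 4 < 64 holds -> k = 4 * 2 = 8.
Iteration 4: 8 < 64 holds -> k = 8 * 2 = 16.
Iteration 5: 16 < 64 holds -> k = 16 * 2 = 32.
Iteration 6: 32 < 64 holds -> k = 32 * 2 = 64.
Iteration 7: 64 < 64 fails; recursion stops.
SUM(k) = 1 + 2 + 4 + 8 + 16 + 32 + 64 = 127.

127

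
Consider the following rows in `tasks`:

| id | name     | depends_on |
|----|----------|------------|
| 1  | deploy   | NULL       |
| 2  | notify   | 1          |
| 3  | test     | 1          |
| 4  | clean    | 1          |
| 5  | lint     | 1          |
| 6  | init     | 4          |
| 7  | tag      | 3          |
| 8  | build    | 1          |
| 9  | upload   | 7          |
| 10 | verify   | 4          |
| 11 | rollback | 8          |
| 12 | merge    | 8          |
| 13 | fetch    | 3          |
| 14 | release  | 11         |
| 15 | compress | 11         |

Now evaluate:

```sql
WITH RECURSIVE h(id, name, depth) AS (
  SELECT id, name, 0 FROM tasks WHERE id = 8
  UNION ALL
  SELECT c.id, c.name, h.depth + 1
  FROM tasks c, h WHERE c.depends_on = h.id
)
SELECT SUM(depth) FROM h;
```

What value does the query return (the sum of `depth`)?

6

Base: id=8 (build) at depth 0.
Iteration 1: rows with depends_on in {8} -> rollback (id 11, depth 1), merge (id 12, depth 1).
Iteration 2: rows with depends_on in {11,12} -> release (id 14, depth 2), compress (id 15, depth 2).
Iteration 3: no rows with depends_on in {14,15}; recursion stops.
SUM(depth) = 0 + 1 + 1 + 2 + 2 = 6.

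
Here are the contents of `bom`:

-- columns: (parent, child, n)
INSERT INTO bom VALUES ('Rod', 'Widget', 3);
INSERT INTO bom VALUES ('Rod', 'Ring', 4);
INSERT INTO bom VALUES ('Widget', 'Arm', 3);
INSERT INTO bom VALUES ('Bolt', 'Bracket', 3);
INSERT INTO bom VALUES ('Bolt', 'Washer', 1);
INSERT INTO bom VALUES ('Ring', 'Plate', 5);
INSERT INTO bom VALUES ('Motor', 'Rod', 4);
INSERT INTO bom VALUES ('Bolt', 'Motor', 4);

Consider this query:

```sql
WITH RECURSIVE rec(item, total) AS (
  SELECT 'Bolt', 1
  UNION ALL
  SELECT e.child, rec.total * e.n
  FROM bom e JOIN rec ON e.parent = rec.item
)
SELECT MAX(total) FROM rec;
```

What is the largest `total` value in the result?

320

Base: (Bolt, total=1).
Iteration 1: components of {Bolt} -> Bracket = 1*3 = 3, Motor = 1*4 = 4, Washer = 1*1 = 1.
Iteration 2: components of {Bracket,Motor,Washer} -> Rod = 4*4 = 16.
Iteration 3: components of {Rod} -> Ring = 16*4 = 64, Widget = 16*3 = 48.
Iteration 4: components of {Ring,Widget} -> Arm = 48*3 = 144, Plate = 64*5 = 320.
Iteration 5: no further components; recursion stops.
total values: 1, 3, 4, 1, 16, 48, 64, 144, 320; the maximum is 320.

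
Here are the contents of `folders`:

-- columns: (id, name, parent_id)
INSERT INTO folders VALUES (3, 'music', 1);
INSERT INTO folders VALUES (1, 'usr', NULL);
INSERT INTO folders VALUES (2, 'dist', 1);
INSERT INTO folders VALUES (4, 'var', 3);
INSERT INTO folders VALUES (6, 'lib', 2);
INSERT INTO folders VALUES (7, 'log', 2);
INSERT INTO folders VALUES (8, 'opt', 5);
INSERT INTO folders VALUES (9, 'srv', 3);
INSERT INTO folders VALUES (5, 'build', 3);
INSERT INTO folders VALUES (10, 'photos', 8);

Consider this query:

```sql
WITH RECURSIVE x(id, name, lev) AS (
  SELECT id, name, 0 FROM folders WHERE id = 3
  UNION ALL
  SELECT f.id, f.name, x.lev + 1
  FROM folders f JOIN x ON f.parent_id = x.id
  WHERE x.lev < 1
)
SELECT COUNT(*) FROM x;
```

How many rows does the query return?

4

Base: id=3 (music) at lev 0.
Iteration 1: rows with parent_id in {3} -> var (id 4, lev 1), build (id 5, lev 1), srv (id 9, lev 1).
Iteration 2: lev < 1 fails for all current rows; recursion stops.
Total rows emitted: 4.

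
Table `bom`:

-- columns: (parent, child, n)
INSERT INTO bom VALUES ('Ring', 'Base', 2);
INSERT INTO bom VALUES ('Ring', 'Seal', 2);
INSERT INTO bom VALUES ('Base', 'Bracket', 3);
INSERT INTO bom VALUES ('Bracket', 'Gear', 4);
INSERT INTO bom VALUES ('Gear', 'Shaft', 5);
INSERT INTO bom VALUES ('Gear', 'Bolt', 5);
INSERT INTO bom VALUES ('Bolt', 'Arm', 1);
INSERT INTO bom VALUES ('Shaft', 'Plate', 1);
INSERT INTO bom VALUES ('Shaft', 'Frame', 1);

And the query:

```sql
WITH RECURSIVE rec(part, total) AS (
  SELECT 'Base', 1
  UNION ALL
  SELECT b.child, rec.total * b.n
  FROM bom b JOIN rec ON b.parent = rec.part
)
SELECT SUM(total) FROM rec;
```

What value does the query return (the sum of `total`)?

Base: (Base, total=1).
Iteration 1: components of {Base} -> Bracket = 1*3 = 3.
Iteration 2: components of {Bracket} -> Gear = 3*4 = 12.
Iteration 3: components of {Gear} -> Bolt = 12*5 = 60, Shaft = 12*5 = 60.
Iteration 4: components of {Bolt,Shaft} -> Arm = 60*1 = 60, Frame = 60*1 = 60, Plate = 60*1 = 60.
Iteration 5: no further components; recursion stops.
SUM(total) = 1 + 3 + 12 + 60 + 60 + 60 + 60 + 60 = 316.

316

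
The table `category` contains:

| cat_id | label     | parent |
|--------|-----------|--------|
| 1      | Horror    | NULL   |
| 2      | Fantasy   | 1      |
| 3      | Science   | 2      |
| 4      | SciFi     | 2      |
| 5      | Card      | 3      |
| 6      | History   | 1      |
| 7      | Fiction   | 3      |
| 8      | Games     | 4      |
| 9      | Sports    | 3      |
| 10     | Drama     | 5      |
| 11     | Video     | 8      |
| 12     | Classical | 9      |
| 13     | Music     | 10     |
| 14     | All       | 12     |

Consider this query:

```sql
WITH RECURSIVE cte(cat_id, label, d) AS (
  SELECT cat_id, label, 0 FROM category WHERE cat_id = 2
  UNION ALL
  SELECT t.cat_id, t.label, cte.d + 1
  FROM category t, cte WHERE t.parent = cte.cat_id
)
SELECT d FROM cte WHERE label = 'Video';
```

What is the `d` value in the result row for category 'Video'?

3

Base: cat_id=2 (Fantasy) at d 0.
Iteration 1: rows with parent in {2} -> Science (id 3, d 1), SciFi (id 4, d 1).
Iteration 2: rows with parent in {3,4} -> Card (id 5, d 2), Fiction (id 7, d 2), Games (id 8, d 2), Sports (id 9, d 2).
Iteration 3: rows with parent in {5,7,8,9} -> Drama (id 10, d 3), Video (id 11, d 3), Classical (id 12, d 3).
Iteration 4: rows with parent in {10,11,12} -> Music (id 13, d 4), All (id 14, d 4).
Iteration 5: no rows with parent in {13,14}; recursion stops.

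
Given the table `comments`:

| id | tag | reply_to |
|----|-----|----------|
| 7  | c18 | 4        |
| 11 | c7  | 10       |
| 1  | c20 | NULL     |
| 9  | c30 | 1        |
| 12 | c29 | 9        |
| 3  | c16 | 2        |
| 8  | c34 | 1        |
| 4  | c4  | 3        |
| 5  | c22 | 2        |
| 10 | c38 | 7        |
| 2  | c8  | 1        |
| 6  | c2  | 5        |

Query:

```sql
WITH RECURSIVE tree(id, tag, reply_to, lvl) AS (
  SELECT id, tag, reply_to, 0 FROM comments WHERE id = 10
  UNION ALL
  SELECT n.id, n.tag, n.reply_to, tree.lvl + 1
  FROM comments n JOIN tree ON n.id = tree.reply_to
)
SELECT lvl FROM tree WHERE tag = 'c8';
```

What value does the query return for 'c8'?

4

Base: id=10 (c38), reply_to=7, lvl 0.
Iteration 1: join on id=7 -> c18 (id 7, reply_to=4, lvl 1).
Iteration 2: join on id=4 -> c4 (id 4, reply_to=3, lvl 2).
Iteration 3: join on id=3 -> c16 (id 3, reply_to=2, lvl 3).
Iteration 4: join on id=2 -> c8 (id 2, reply_to=1, lvl 4).
Iteration 5: join on id=1 -> c20 (id 1, reply_to=NULL, lvl 5).
Iteration 6: reply_to is NULL; no match; recursion stops.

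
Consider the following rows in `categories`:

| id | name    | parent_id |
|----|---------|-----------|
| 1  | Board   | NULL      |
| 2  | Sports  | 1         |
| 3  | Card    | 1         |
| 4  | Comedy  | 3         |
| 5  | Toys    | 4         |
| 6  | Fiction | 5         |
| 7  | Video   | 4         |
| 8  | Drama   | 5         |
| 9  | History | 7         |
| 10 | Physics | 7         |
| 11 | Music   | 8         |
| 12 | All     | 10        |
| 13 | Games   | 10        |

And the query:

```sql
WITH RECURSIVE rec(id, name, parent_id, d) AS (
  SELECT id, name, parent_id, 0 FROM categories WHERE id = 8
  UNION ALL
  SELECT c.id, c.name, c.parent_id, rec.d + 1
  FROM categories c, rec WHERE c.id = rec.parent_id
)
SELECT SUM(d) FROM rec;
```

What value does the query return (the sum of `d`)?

10

Base: id=8 (Drama), parent_id=5, d 0.
Iteration 1: join on id=5 -> Toys (id 5, parent_id=4, d 1).
Iteration 2: join on id=4 -> Comedy (id 4, parent_id=3, d 2).
Iteration 3: join on id=3 -> Card (id 3, parent_id=1, d 3).
Iteration 4: join on id=1 -> Board (id 1, parent_id=NULL, d 4).
Iteration 5: parent_id is NULL; no match; recursion stops.
SUM(d) = 0 + 1 + 2 + 3 + 4 = 10.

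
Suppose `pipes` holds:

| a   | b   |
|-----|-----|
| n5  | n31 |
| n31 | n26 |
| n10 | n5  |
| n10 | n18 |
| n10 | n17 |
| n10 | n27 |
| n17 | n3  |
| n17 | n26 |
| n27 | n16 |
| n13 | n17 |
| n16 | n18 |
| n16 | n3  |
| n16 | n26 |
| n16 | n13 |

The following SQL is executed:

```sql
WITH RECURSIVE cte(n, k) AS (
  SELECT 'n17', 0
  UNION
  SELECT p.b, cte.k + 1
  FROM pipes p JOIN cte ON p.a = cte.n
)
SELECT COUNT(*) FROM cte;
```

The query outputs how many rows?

Base: (n17, k=0).
Iteration 1: edges from {n17} -> (n26, k=1), (n3, k=1).
Iteration 2: no outgoing edges from {n26,n3}; recursion stops.
Total rows emitted: 3.

3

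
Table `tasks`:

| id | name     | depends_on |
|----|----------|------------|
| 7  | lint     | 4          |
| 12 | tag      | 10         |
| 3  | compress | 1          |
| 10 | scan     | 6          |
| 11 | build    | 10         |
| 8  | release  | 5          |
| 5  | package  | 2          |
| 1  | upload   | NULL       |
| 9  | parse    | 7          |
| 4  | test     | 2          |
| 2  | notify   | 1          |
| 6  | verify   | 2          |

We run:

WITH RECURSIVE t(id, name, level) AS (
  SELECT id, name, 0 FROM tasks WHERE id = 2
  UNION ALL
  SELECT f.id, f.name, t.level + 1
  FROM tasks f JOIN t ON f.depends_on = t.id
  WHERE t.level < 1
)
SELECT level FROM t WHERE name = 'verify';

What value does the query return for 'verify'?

Base: id=2 (notify) at level 0.
Iteration 1: rows with depends_on in {2} -> test (id 4, level 1), package (id 5, level 1), verify (id 6, level 1).
Iteration 2: level < 1 fails for all current rows; recursion stops.

1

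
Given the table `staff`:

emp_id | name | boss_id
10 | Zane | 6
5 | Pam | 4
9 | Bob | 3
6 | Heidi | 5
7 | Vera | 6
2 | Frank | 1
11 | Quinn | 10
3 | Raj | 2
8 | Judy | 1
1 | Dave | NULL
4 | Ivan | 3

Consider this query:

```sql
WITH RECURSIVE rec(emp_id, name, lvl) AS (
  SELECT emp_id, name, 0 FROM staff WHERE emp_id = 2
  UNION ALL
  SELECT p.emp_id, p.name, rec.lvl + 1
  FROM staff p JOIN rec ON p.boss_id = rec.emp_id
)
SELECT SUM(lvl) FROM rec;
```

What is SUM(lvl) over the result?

Base: emp_id=2 (Frank) at lvl 0.
Iteration 1: rows with boss_id in {2} -> Raj (id 3, lvl 1).
Iteration 2: rows with boss_id in {3} -> Ivan (id 4, lvl 2), Bob (id 9, lvl 2).
Iteration 3: rows with boss_id in {4,9} -> Pam (id 5, lvl 3).
Iteration 4: rows with boss_id in {5} -> Heidi (id 6, lvl 4).
Iteration 5: rows with boss_id in {6} -> Vera (id 7, lvl 5), Zane (id 10, lvl 5).
Iteration 6: rows with boss_id in {7,10} -> Quinn (id 11, lvl 6).
Iteration 7: no rows with boss_id in {11}; recursion stops.
SUM(lvl) = 0 + 1 + 2 + 2 + 3 + 4 + 5 + 5 + 6 = 28.

28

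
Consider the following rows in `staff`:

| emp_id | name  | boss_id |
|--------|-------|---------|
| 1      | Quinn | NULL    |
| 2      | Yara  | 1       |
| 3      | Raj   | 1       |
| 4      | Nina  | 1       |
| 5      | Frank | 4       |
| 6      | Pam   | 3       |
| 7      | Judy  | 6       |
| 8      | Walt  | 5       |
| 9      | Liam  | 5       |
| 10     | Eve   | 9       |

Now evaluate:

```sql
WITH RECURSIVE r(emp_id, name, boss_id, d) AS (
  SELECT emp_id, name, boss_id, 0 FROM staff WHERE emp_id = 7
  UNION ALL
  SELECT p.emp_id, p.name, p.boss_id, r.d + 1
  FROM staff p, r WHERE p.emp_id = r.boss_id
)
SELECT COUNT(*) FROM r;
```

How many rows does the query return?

Base: emp_id=7 (Judy), boss_id=6, d 0.
Iteration 1: join on emp_id=6 -> Pam (id 6, boss_id=3, d 1).
Iteration 2: join on emp_id=3 -> Raj (id 3, boss_id=1, d 2).
Iteration 3: join on emp_id=1 -> Quinn (id 1, boss_id=NULL, d 3).
Iteration 4: boss_id is NULL; no match; recursion stops.
Total rows emitted: 4.

4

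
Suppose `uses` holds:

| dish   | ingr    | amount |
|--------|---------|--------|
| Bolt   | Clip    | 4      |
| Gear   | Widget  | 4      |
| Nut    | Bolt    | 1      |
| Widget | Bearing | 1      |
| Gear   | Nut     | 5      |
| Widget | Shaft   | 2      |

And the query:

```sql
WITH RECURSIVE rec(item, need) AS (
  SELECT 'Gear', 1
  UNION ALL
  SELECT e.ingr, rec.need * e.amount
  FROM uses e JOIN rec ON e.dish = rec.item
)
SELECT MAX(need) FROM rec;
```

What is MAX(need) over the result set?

Base: (Gear, need=1).
Iteration 1: components of {Gear} -> Nut = 1*5 = 5, Widget = 1*4 = 4.
Iteration 2: components of {Nut,Widget} -> Bearing = 4*1 = 4, Bolt = 5*1 = 5, Shaft = 4*2 = 8.
Iteration 3: components of {Bearing,Bolt,Shaft} -> Clip = 5*4 = 20.
Iteration 4: no further components; recursion stops.
need values: 1, 4, 5, 4, 8, 5, 20; the maximum is 20.

20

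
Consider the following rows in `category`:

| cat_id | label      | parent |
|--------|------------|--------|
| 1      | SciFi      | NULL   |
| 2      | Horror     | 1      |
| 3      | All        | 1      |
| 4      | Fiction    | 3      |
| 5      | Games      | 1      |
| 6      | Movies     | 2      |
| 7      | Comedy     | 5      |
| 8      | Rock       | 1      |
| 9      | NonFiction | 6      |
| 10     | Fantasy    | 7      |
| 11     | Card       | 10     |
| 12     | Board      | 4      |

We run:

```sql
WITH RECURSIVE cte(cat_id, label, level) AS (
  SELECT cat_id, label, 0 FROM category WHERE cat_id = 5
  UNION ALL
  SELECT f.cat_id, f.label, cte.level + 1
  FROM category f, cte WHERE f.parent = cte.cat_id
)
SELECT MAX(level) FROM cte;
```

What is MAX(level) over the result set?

3

Base: cat_id=5 (Games) at level 0.
Iteration 1: rows with parent in {5} -> Comedy (id 7, level 1).
Iteration 2: rows with parent in {7} -> Fantasy (id 10, level 2).
Iteration 3: rows with parent in {10} -> Card (id 11, level 3).
Iteration 4: no rows with parent in {11}; recursion stops.
level values: 0, 1, 2, 3; the maximum is 3.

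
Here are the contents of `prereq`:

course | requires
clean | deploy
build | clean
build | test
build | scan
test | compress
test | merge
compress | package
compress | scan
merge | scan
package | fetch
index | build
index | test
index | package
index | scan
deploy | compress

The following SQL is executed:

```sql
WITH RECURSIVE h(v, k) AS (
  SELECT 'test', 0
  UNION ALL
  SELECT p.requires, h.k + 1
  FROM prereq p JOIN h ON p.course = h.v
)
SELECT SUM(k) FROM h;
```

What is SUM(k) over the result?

11

Base: (test, k=0).
Iteration 1: edges from {test} -> (compress, k=1), (merge, k=1).
Iteration 2: edges from {compress,merge} -> (package, k=2), (scan, k=2) x2. [UNION ALL keeps all 3 new rows, including repeats]
Iteration 3: edges from {package,scan} -> (fetch, k=3).
Iteration 4: no outgoing edges from {fetch}; recursion stops.
SUM(k) = 0 + 1 + 1 + 2 + 2 + 2 + 3 = 11.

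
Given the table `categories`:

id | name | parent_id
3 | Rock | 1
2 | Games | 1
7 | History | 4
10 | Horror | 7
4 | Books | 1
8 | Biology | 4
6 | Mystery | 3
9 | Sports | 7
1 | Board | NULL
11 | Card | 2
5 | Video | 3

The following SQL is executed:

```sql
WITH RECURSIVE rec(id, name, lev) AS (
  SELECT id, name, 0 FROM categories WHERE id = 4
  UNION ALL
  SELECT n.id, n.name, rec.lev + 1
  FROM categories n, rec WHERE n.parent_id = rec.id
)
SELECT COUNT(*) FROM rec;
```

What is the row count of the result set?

5

Base: id=4 (Books) at lev 0.
Iteration 1: rows with parent_id in {4} -> History (id 7, lev 1), Biology (id 8, lev 1).
Iteration 2: rows with parent_id in {7,8} -> Sports (id 9, lev 2), Horror (id 10, lev 2).
Iteration 3: no rows with parent_id in {9,10}; recursion stops.
Total rows emitted: 5.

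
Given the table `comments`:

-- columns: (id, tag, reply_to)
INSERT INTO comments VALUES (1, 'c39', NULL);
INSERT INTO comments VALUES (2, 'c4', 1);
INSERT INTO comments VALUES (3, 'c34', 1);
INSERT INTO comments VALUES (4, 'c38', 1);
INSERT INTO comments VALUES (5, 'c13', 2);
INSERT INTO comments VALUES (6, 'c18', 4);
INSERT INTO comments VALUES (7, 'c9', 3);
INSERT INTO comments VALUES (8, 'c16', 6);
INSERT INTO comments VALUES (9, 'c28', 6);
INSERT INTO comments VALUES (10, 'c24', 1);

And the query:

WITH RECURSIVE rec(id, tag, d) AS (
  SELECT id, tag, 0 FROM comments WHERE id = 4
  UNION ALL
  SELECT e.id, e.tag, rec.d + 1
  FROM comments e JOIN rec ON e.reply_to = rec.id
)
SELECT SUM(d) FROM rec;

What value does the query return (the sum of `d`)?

5

Base: id=4 (c38) at d 0.
Iteration 1: rows with reply_to in {4} -> c18 (id 6, d 1).
Iteration 2: rows with reply_to in {6} -> c16 (id 8, d 2), c28 (id 9, d 2).
Iteration 3: no rows with reply_to in {8,9}; recursion stops.
SUM(d) = 0 + 1 + 2 + 2 = 5.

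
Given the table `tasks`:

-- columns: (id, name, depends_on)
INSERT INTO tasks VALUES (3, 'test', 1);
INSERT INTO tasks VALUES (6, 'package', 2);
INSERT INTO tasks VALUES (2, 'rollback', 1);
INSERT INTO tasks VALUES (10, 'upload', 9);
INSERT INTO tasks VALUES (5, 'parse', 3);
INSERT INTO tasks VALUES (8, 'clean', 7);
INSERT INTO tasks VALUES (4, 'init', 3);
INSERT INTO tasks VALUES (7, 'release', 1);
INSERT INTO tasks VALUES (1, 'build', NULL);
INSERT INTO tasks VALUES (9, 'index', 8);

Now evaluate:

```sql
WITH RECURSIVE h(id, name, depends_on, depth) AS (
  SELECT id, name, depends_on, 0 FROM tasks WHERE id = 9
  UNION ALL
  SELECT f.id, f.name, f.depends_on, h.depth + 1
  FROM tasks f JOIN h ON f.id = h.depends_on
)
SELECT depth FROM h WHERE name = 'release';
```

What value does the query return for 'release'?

Base: id=9 (index), depends_on=8, depth 0.
Iteration 1: join on id=8 -> clean (id 8, depends_on=7, depth 1).
Iteration 2: join on id=7 -> release (id 7, depends_on=1, depth 2).
Iteration 3: join on id=1 -> build (id 1, depends_on=NULL, depth 3).
Iteration 4: depends_on is NULL; no match; recursion stops.

2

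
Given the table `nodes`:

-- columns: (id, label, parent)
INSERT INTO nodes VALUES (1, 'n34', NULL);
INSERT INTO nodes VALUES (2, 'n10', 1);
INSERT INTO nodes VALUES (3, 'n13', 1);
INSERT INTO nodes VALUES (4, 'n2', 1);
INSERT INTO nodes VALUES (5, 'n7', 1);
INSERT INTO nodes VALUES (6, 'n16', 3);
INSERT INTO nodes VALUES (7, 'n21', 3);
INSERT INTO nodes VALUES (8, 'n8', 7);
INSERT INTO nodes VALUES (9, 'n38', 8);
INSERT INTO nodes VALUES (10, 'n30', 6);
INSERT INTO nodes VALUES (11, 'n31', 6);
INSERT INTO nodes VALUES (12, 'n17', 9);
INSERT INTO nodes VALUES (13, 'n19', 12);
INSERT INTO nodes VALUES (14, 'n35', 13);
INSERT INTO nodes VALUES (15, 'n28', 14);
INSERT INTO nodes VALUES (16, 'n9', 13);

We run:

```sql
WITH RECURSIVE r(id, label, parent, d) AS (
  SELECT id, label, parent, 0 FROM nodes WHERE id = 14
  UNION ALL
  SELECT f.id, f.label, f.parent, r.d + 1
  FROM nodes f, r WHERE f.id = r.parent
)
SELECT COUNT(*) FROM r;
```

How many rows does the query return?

Base: id=14 (n35), parent=13, d 0.
Iteration 1: join on id=13 -> n19 (id 13, parent=12, d 1).
Iteration 2: join on id=12 -> n17 (id 12, parent=9, d 2).
Iteration 3: join on id=9 -> n38 (id 9, parent=8, d 3).
Iteration 4: join on id=8 -> n8 (id 8, parent=7, d 4).
Iteration 5: join on id=7 -> n21 (id 7, parent=3, d 5).
Iteration 6: join on id=3 -> n13 (id 3, parent=1, d 6).
Iteration 7: join on id=1 -> n34 (id 1, parent=NULL, d 7).
Iteration 8: parent is NULL; no match; recursion stops.
Total rows emitted: 8.

8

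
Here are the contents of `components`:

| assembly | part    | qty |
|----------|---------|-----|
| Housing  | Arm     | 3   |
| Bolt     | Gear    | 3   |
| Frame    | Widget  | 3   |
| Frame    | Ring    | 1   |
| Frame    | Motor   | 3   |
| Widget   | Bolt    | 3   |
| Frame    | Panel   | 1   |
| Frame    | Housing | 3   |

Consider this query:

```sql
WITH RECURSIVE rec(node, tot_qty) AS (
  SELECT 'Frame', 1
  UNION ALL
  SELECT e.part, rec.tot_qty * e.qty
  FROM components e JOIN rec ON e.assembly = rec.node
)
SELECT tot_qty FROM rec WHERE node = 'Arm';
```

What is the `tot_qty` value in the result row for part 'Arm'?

9

Base: (Frame, tot_qty=1).
Iteration 1: components of {Frame} -> Housing = 1*3 = 3, Motor = 1*3 = 3, Panel = 1*1 = 1, Ring = 1*1 = 1, Widget = 1*3 = 3.
Iteration 2: components of {Housing,Motor,Panel,Ring,Widget} -> Arm = 3*3 = 9, Bolt = 3*3 = 9.
Iteration 3: components of {Arm,Bolt} -> Gear = 9*3 = 27.
Iteration 4: no further components; recursion stops.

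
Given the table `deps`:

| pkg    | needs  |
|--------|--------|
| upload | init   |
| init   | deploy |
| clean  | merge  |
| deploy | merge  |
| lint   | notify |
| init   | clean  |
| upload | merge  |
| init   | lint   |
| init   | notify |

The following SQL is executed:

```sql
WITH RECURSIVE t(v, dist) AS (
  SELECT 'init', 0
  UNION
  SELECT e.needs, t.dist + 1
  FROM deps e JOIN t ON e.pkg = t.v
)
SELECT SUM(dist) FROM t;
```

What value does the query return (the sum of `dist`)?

8

Base: (init, dist=0).
Iteration 1: edges from {init} -> (clean, dist=1), (deploy, dist=1), (lint, dist=1), (notify, dist=1).
Iteration 2: edges from {clean,deploy,lint,notify} -> (merge, dist=2), (notify, dist=2). [UNION drops 1 duplicate row(s)]
Iteration 3: no outgoing edges from {merge,notify}; recursion stops.
SUM(dist) = 0 + 1 + 1 + 1 + 1 + 2 + 2 = 8.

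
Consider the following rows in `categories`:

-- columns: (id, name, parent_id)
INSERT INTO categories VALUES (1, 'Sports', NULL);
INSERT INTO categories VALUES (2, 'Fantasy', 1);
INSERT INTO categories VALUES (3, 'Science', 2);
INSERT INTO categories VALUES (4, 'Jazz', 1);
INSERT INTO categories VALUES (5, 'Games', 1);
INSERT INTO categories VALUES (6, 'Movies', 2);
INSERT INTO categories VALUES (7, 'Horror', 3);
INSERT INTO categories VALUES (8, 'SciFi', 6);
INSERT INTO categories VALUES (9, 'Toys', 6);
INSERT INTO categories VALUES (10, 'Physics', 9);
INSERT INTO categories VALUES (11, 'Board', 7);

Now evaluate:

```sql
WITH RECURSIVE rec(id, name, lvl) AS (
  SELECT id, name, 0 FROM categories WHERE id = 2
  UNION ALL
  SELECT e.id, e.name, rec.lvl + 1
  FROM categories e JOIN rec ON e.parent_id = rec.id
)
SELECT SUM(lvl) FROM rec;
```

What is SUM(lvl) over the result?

14

Base: id=2 (Fantasy) at lvl 0.
Iteration 1: rows with parent_id in {2} -> Science (id 3, lvl 1), Movies (id 6, lvl 1).
Iteration 2: rows with parent_id in {3,6} -> Horror (id 7, lvl 2), SciFi (id 8, lvl 2), Toys (id 9, lvl 2).
Iteration 3: rows with parent_id in {7,8,9} -> Physics (id 10, lvl 3), Board (id 11, lvl 3).
Iteration 4: no rows with parent_id in {10,11}; recursion stops.
SUM(lvl) = 0 + 1 + 1 + 2 + 2 + 2 + 3 + 3 = 14.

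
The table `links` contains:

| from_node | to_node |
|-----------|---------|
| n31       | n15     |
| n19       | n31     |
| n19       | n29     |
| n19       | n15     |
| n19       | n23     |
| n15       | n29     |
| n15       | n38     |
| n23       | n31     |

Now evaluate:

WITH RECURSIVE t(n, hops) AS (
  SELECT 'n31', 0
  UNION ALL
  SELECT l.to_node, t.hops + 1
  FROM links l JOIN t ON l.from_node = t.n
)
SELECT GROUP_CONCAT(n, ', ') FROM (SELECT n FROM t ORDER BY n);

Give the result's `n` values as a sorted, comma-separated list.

n15, n29, n31, n38

Base: (n31, hops=0).
Iteration 1: edges from {n31} -> (n15, hops=1).
Iteration 2: edges from {n15} -> (n29, hops=2), (n38, hops=2).
Iteration 3: no outgoing edges from {n29,n38}; recursion stops.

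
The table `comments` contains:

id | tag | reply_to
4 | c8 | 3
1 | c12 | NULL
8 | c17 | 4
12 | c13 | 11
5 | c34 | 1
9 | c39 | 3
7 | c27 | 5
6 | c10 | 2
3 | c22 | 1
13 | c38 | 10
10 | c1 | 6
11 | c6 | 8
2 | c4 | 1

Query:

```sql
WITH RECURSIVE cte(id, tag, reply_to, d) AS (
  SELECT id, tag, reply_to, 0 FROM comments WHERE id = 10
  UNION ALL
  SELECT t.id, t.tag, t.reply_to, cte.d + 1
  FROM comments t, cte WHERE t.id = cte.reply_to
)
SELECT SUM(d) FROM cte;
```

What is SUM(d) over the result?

6

Base: id=10 (c1), reply_to=6, d 0.
Iteration 1: join on id=6 -> c10 (id 6, reply_to=2, d 1).
Iteration 2: join on id=2 -> c4 (id 2, reply_to=1, d 2).
Iteration 3: join on id=1 -> c12 (id 1, reply_to=NULL, d 3).
Iteration 4: reply_to is NULL; no match; recursion stops.
SUM(d) = 0 + 1 + 2 + 3 = 6.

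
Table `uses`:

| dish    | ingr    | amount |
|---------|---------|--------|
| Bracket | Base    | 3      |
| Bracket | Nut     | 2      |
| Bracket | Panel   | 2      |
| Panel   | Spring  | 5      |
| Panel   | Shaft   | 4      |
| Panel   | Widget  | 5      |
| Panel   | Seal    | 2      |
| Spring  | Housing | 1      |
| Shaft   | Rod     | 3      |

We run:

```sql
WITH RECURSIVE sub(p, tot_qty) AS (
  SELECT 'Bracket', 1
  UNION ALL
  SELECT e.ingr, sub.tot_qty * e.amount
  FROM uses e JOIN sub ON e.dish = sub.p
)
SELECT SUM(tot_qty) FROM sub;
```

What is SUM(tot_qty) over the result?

74

Base: (Bracket, tot_qty=1).
Iteration 1: components of {Bracket} -> Base = 1*3 = 3, Nut = 1*2 = 2, Panel = 1*2 = 2.
Iteration 2: components of {Base,Nut,Panel} -> Seal = 2*2 = 4, Shaft = 2*4 = 8, Spring = 2*5 = 10, Widget = 2*5 = 10.
Iteration 3: components of {Seal,Shaft,Spring,Widget} -> Housing = 10*1 = 10, Rod = 8*3 = 24.
Iteration 4: no further components; recursion stops.
SUM(tot_qty) = 1 + 3 + 2 + 2 + 10 + 8 + 10 + 4 + 10 + 24 = 74.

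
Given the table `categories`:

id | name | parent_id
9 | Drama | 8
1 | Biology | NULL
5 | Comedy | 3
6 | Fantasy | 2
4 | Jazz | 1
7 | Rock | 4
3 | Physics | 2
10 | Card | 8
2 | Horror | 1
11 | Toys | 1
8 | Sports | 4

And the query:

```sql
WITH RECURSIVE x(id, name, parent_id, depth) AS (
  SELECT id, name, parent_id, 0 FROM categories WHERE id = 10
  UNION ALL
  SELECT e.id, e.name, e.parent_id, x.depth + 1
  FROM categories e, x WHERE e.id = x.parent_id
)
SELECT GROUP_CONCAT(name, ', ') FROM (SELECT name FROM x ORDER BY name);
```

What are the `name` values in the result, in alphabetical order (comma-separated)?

Biology, Card, Jazz, Sports

Base: id=10 (Card), parent_id=8, depth 0.
Iteration 1: join on id=8 -> Sports (id 8, parent_id=4, depth 1).
Iteration 2: join on id=4 -> Jazz (id 4, parent_id=1, depth 2).
Iteration 3: join on id=1 -> Biology (id 1, parent_id=NULL, depth 3).
Iteration 4: parent_id is NULL; no match; recursion stops.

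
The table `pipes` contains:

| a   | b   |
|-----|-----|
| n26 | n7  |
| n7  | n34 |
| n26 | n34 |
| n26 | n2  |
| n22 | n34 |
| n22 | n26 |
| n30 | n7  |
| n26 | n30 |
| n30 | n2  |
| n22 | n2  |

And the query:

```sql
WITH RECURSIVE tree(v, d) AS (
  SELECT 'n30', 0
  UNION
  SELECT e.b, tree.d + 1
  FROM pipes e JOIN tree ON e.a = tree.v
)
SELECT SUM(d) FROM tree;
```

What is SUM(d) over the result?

4

Base: (n30, d=0).
Iteration 1: edges from {n30} -> (n2, d=1), (n7, d=1).
Iteration 2: edges from {n2,n7} -> (n34, d=2).
Iteration 3: no outgoing edges from {n34}; recursion stops.
SUM(d) = 0 + 1 + 1 + 2 = 4.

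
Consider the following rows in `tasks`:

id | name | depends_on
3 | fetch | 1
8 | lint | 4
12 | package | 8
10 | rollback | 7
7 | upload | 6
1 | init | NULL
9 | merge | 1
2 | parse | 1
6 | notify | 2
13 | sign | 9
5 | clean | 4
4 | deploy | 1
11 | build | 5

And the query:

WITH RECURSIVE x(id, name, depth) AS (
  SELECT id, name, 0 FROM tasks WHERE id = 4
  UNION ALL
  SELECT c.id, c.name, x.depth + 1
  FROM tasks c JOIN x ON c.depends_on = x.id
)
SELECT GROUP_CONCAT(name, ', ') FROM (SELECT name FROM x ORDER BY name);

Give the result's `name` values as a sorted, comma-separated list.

Base: id=4 (deploy) at depth 0.
Iteration 1: rows with depends_on in {4} -> clean (id 5, depth 1), lint (id 8, depth 1).
Iteration 2: rows with depends_on in {5,8} -> build (id 11, depth 2), package (id 12, depth 2).
Iteration 3: no rows with depends_on in {11,12}; recursion stops.

build, clean, deploy, lint, package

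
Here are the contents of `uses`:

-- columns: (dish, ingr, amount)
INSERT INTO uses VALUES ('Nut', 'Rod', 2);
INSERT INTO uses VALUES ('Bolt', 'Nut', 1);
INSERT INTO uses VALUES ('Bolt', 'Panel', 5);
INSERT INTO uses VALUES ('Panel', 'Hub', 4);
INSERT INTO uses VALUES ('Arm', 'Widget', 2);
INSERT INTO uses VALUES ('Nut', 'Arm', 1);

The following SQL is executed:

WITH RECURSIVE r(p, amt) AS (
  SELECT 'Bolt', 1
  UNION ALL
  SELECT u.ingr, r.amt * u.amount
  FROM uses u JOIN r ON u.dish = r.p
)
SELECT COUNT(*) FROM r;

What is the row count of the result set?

7

Base: (Bolt, amt=1).
Iteration 1: components of {Bolt} -> Nut = 1*1 = 1, Panel = 1*5 = 5.
Iteration 2: components of {Nut,Panel} -> Arm = 1*1 = 1, Hub = 5*4 = 20, Rod = 1*2 = 2.
Iteration 3: components of {Arm,Hub,Rod} -> Widget = 1*2 = 2.
Iteration 4: no further components; recursion stops.
Total rows emitted: 7.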